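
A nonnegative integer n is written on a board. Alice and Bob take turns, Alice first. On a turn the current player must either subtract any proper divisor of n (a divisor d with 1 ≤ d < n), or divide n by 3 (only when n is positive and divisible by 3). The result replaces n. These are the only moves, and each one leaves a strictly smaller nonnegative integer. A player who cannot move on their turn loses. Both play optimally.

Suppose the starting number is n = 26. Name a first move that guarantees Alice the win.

Positions with no move are L. A position that does have a move is losing for the player to move precisely when every available move leads to a winning position for the opponent. Fill in the labels:
n=0: no move → L
n=1: no move → L
n=2: →1(L), so W
n=3: →1(L), so W
n=4: →2(W), 3(W) — all W, so L
n=5: →4(L), so W
n=6: →4(L), so W
n=7: →6(W) only, which is W, so L
n=8: →4(L), so W
n=9: →3(W), 6(W), 8(W) — all W, so L
n=10: →9(L), so W
n=11: →10(W) only, which is W, so L
n=12: →4(L), so W
n=13: →12(W) only, which is W, so L
n=14: →7(L), so W
n=15: →5(W), 10(W), 12(W), 14(W) — all W, so L
n=16: →15(L), so W
n=17: →16(W) only, which is W, so L
n=18: →9(L), so W
n=19: →18(W) only, which is W, so L
n=20: →15(L), so W
n=21: →7(L), so W
n=22: →11(L), so W
n=23: →22(W) only, which is W, so L
n=24: →23(L), so W
n=25: →20(W), 24(W) — all W, so L
n=26: →13(L), so W
From 26, the L positions reachable in one move are: 13, 25. Any move reaching one of these is winning.

Move to 13.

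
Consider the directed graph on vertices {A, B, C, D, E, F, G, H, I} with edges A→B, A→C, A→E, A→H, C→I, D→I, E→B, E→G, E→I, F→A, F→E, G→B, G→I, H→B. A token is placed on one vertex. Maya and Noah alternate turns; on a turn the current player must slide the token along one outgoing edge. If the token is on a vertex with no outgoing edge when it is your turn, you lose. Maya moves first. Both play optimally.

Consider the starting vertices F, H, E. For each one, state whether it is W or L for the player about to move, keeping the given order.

F: L, H: W, E: W

Build the W/L table. Terminal = L. A non-terminal position is W if it has a move to some L; otherwise it is L.
Every edge goes from a vertex to one that appears earlier in the order B, I, G, E, H, D, C, A, F, so processing vertices in that order labels each vertex after all of its successors.
B: no outgoing edge → L
I: no outgoing edge → L
G: reaches L-position I → W
E: reaches L-position I → W
H: reaches L-position B → W
D: reaches L-position I → W
C: reaches L-position I → W
A: reaches L-position B → W
F: only reaches A(W), E(W), all W → L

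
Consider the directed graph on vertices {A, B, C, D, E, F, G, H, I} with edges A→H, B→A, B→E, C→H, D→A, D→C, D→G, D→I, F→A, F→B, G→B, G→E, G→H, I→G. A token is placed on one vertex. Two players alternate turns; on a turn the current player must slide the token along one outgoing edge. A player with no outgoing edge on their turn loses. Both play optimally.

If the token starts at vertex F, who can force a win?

Build the W/L table. Terminal = L. A non-terminal position is W if it has a move to some L; otherwise it is L.
Every edge goes from a vertex to one that appears earlier in the order E, H, A, B, G, I, C, F, D, so processing vertices in that order labels each vertex after all of its successors.
E: no outgoing edge → L
H: no outgoing edge → L
A: →H(L), so W
B: →E(L), so W
G: →H(L), so W
I: →G(W) only, which is W, so L
C: →H(L), so W
F: →B(W), A(W) — all W, so L
D: →I(L), so W
The starting position F is L: whatever the player to move does, the opponent receives a W position.

The second player wins.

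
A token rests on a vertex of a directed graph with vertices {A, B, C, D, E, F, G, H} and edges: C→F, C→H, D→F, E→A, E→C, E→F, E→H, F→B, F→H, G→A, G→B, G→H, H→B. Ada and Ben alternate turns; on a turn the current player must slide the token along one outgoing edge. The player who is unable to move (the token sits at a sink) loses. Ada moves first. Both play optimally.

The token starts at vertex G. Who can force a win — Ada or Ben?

Positions with no move are L. A position that does have a move is losing for the player to move precisely when every available move leads to a winning position for the opponent. Fill in the labels:
Every edge goes from a vertex to one that appears earlier in the order B, A, H, F, G, C, D, E, so processing vertices in that order labels each vertex after all of its successors.
B: no outgoing edge → L
A: no outgoing edge → L
H: →B(L), so W
F: →B(L), so W
G: →A(L), so W
C: →F(W), H(W) — all W, so L
D: →F(W) only, which is W, so L
E: →C(L), so W
From G Ada can move to A, reaching an L position.

Ada wins.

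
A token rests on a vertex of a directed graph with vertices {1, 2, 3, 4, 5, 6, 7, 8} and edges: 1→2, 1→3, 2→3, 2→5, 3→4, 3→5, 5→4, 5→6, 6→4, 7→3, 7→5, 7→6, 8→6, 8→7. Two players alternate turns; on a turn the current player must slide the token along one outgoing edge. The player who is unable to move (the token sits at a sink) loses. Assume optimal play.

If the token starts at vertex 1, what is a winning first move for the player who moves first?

Label each position W (a win for the player to move) or L (a loss). A position with no legal move is L; any other position is W exactly when some move reaches an L, and L when every move reaches a W.
Every edge goes from a vertex to one that appears earlier in the order 4, 6, 5, 3, 7, 2, 1, 8, so processing vertices in that order labels each vertex after all of its successors.
4: no outgoing edge → L
6: reaches L-position 4 → W
5: reaches L-position 4 → W
3: reaches L-position 4 → W
7: only reaches 3(W), 5(W), 6(W), all W → L
2: only reaches 3(W), 5(W), all W → L
1: reaches L-position 2 → W
8: reaches L-position 7 → W
From 1, the L positions reachable in one move are: 2.

Move to 2.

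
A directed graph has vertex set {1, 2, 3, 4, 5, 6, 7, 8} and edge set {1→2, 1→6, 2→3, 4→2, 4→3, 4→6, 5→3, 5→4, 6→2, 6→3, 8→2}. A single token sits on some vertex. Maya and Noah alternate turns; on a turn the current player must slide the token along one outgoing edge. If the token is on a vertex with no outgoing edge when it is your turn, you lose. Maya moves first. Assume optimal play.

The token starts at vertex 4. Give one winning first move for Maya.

Move to 3.

Work bottom-up. With no move the player to move loses. Otherwise the position is W if at least one move leads to an L position for the opponent, and L if every move leads to a W.
Every edge goes from a vertex to one that appears earlier in the order 7, 3, 2, 6, 4, 8, 1, 5, so processing vertices in that order labels each vertex after all of its successors.
7: no outgoing edge → L
3: no outgoing edge → L
2: W (go to 3, an L position)
6: W (go to 3, an L position)
4: W (go to 3, an L position)
8: L (sole option 2(W) is W)
1: L (options 6(W), 2(W) are all W)
5: W (go to 3, an L position)
From 4, the L positions reachable in one move are: 3.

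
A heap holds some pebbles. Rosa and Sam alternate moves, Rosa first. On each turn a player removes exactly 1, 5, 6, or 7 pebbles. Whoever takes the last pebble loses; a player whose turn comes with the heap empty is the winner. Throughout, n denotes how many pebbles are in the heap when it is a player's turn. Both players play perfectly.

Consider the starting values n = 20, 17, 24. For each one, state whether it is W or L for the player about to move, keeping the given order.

20: W, 17: L, 24: W

Work bottom-up. With no move the player to move wins. Otherwise the position is W if at least one move leads to an L position for the opponent, and L if every move leads to a W.
n=0: no move; the opponent has just taken the last pebble and therefore loses → W
n=1: L (sole option 0(W) is W)
n=2: W (go to 1, an L position)
n=3: L (sole option 2(W) is W)
n=4: W (go to 3, an L position)
n=5: L (options 4(W), 0(W) are all W)
n=6: W (go to 5, an L position)
n=7: W (go to 1, an L position)
n=8: W (go to 3, an L position)
n=9: W (go to 3, an L position)
n=10: W (go to 5, an L position)
n=11: W (go to 5, an L position)
n=12: W (go to 5, an L position)
n=13: L (options 12(W), 8(W), 7(W), 6(W) are all W)
n=14: W (go to 13, an L position)
n=15: L (options 14(W), 10(W), 9(W), 8(W) are all W)
n=16: W (go to 15, an L position)
n=17: L (options 16(W), 12(W), 11(W), 10(W) are all W)
n=18: W (go to 17, an L position)
n=19: W (go to 13, an L position)
n=20: W (go to 15, an L position)
n=21: W (go to 15, an L position)
n=22: W (go to 17, an L position)
n=23: W (go to 17, an L position)
n=24: W (go to 17, an L position)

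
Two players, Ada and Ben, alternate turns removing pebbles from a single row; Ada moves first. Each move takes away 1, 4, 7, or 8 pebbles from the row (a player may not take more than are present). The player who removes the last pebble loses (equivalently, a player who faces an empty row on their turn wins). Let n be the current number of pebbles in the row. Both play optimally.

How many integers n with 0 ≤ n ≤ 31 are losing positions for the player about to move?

Use the standard recursion: the mover wins at a terminal position; elsewhere, the mover wins exactly when some move hands the opponent an L position.
n=0: no move; the opponent has just taken the last pebble and therefore loses → W
n=1: the only move is to 0(W), a W ⇒ L
n=2: can move to 1, which is L ⇒ W
n=3: the only move is to 2(W), a W ⇒ L
n=4: can move to 3, which is L ⇒ W
n=5: can move to 1, which is L ⇒ W
n=6: moves to 5(W), 2(W); every one is W ⇒ L
n=7: can move to 6, which is L ⇒ W
n=8: can move to 1, which is L ⇒ W
n=9: can move to 1, which is L ⇒ W
n=10: can move to 6, which is L ⇒ W
n=11: can move to 3, which is L ⇒ W
n=12: moves to 11(W), 8(W), 5(W), 4(W); every one is W ⇒ L
n=13: can move to 12, which is L ⇒ W
n=14: can move to 6, which is L ⇒ W
n=15: moves to 14(W), 11(W), 8(W), 7(W); every one is W ⇒ L
n=16: can move to 15, which is L ⇒ W
n=17: moves to 16(W), 13(W), 10(W), 9(W); every one is W ⇒ L
n=18: can move to 17, which is L ⇒ W
n=19: can move to 15, which is L ⇒ W
n=20: can move to 12, which is L ⇒ W
n=21: can move to 17, which is L ⇒ W
n=22: can move to 15, which is L ⇒ W
n=23: can move to 15, which is L ⇒ W
n=24: can move to 17, which is L ⇒ W
n=25: can move to 17, which is L ⇒ W
n=26: moves to 25(W), 22(W), 19(W), 18(W); every one is W ⇒ L
n=27: can move to 26, which is L ⇒ W
n=28: moves to 27(W), 24(W), 21(W), 20(W); every one is W ⇒ L
n=29: can move to 28, which is L ⇒ W
n=30: can move to 26, which is L ⇒ W
n=31: moves to 30(W), 27(W), 24(W), 23(W); every one is W ⇒ L
L entries with 0 ≤ n ≤ 31: n = 1, 3, 6, 12, 15, 17, 26, 28, 31; that makes 9.

9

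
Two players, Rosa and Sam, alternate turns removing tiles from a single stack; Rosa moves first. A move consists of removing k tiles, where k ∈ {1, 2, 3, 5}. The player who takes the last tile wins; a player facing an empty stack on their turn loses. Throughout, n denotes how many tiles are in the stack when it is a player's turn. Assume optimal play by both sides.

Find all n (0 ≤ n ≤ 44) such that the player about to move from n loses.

Positions with no move are L. A position that does have a move is losing for the player to move precisely when every available move leads to a winning position for the opponent. Fill in the labels:
n=0: no move → L
n=1: →0(L), so W
n=2: →0(L), so W
n=3: →0(L), so W
n=4: →3(W), 2(W), 1(W) — all W, so L
n=5: →4(L), so W
n=6: →4(L), so W
n=7: →4(L), so W
n=8: →7(W), 6(W), 5(W), 3(W) — all W, so L
n=9: →8(L), so W
n=10: →8(L), so W
n=11: →8(L), so W
n=12: →11(W), 10(W), 9(W), 7(W) — all W, so L
n=13: →12(L), so W
n=14: →12(L), so W
n=15: →12(L), so W
n=16: →15(W), 14(W), 13(W), 11(W) — all W, so L
n=17: →16(L), so W
n=18: →16(L), so W
n=19: →16(L), so W
n=20: →19(W), 18(W), 17(W), 15(W) — all W, so L
n=21: →20(L), so W
n=22: →20(L), so W
n=23: →20(L), so W
n=24: →23(W), 22(W), 21(W), 19(W) — all W, so L
n=25: →24(L), so W
n=26: →24(L), so W
n=27: →24(L), so W
n=28: →27(W), 26(W), 25(W), 23(W) — all W, so L
n=29: →28(L), so W
n=30: →28(L), so W
n=31: →28(L), so W
n=32: →31(W), 30(W), 29(W), 27(W) — all W, so L
n=33: →32(L), so W
n=34: →32(L), so W
n=35: →32(L), so W
n=36: →35(W), 34(W), 33(W), 31(W) — all W, so L
n=37: →36(L), so W
n=38: →36(L), so W
n=39: →36(L), so W
n=40: →39(W), 38(W), 37(W), 35(W) — all W, so L
n=41: →40(L), so W
n=42: →40(L), so W
n=43: →40(L), so W
n=44: →43(W), 42(W), 41(W), 39(W) — all W, so L
Reading off the rows marked L gives the requested list; there are 12 such values of n.

0, 4, 8, 12, 16, 20, 24, 28, 32, 36, 40, 44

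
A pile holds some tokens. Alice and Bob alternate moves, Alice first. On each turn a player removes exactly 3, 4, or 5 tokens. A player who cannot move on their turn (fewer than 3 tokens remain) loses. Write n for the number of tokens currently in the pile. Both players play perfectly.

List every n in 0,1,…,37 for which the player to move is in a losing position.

0, 1, 2, 8, 9, 10, 16, 17, 18, 24, 25, 26, 32, 33, 34

Work bottom-up. With no move the player to move loses. Otherwise the position is W if at least one move leads to an L position for the opponent, and L if every move leads to a W.
n=0: no move → L
n=1: no move → L
n=2: no move → L
n=3: W (go to 0, an L position)
n=4: W (go to 1, an L position)
n=5: W (go to 2, an L position)
n=6: W (go to 2, an L position)
n=7: W (go to 2, an L position)
n=8: L (options 5(W), 4(W), 3(W) are all W)
n=9: L (options 6(W), 5(W), 4(W) are all W)
n=10: L (options 7(W), 6(W), 5(W) are all W)
n=11: W (go to 8, an L position)
n=12: W (go to 9, an L position)
n=13: W (go to 10, an L position)
n=14: W (go to 10, an L position)
n=15: W (go to 10, an L position)
n=16: L (options 13(W), 12(W), 11(W) are all W)
n=17: L (options 14(W), 13(W), 12(W) are all W)
n=18: L (options 15(W), 14(W), 13(W) are all W)
n=19: W (go to 16, an L position)
n=20: W (go to 17, an L position)
n=21: W (go to 18, an L position)
n=22: W (go to 18, an L position)
n=23: W (go to 18, an L position)
n=24: L (options 21(W), 20(W), 19(W) are all W)
n=25: L (options 22(W), 21(W), 20(W) are all W)
n=26: L (options 23(W), 22(W), 21(W) are all W)
n=27: W (go to 24, an L position)
n=28: W (go to 25, an L position)
n=29: W (go to 26, an L position)
n=30: W (go to 26, an L position)
n=31: W (go to 26, an L position)
n=32: L (options 29(W), 28(W), 27(W) are all W)
n=33: L (options 30(W), 29(W), 28(W) are all W)
n=34: L (options 31(W), 30(W), 29(W) are all W)
n=35: W (go to 32, an L position)
n=36: W (go to 33, an L position)
n=37: W (go to 34, an L position)
The losing starting values of n are exactly the entries labelled L in this table (15 of them).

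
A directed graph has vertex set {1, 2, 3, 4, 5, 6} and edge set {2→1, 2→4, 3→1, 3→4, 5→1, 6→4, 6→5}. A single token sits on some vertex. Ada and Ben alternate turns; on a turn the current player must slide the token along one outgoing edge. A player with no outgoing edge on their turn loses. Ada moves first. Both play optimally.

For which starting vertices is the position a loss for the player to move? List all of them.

1, 4

Positions with no move are L. A position that does have a move is losing for the player to move precisely when every available move leads to a winning position for the opponent. Fill in the labels:
Every edge goes from a vertex to one that appears earlier in the order 4, 1, 5, 3, 2, 6, so processing vertices in that order labels each vertex after all of its successors.
4: no outgoing edge → L
1: no outgoing edge → L
5: →1(L), so W
3: →1(L), so W
2: →1(L), so W
6: →4(L), so W
The losing starting vertices are exactly the entries labelled L in this table (2 of them).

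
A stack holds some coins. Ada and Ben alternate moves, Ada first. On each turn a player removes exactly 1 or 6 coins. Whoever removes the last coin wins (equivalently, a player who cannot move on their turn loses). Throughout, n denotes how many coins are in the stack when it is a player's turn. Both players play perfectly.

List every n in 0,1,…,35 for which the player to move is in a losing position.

0, 2, 4, 7, 9, 11, 14, 16, 18, 21, 23, 25, 28, 30, 32, 35

Compute win/loss labels from the base case upward. A position with no move is L. Any other position is W if it can reach an L in one move, else L.
n=0: no move → L
n=1: reaches L-position 0 → W
n=2: only reaches 1(W), which is W → L
n=3: reaches L-position 2 → W
n=4: only reaches 3(W), which is W → L
n=5: reaches L-position 4 → W
n=6: reaches L-position 0 → W
n=7: only reaches 6(W), 1(W), all W → L
n=8: reaches L-position 7 → W
n=9: only reaches 8(W), 3(W), all W → L
n=10: reaches L-position 9 → W
n=11: only reaches 10(W), 5(W), all W → L
n=12: reaches L-position 11 → W
n=13: reaches L-position 7 → W
n=14: only reaches 13(W), 8(W), all W → L
n=15: reaches L-position 14 → W
n=16: only reaches 15(W), 10(W), all W → L
n=17: reaches L-position 16 → W
n=18: only reaches 17(W), 12(W), all W → L
n=19: reaches L-position 18 → W
n=20: reaches L-position 14 → W
n=21: only reaches 20(W), 15(W), all W → L
n=22: reaches L-position 21 → W
n=23: only reaches 22(W), 17(W), all W → L
n=24: reaches L-position 23 → W
n=25: only reaches 24(W), 19(W), all W → L
n=26: reaches L-position 25 → W
n=27: reaches L-position 21 → W
n=28: only reaches 27(W), 22(W), all W → L
n=29: reaches L-position 28 → W
n=30: only reaches 29(W), 24(W), all W → L
n=31: reaches L-position 30 → W
n=32: only reaches 31(W), 26(W), all W → L
n=33: reaches L-position 32 → W
n=34: reaches L-position 28 → W
n=35: only reaches 34(W), 29(W), all W → L
The losing starting values of n are exactly the entries labelled L in this table (16 of them).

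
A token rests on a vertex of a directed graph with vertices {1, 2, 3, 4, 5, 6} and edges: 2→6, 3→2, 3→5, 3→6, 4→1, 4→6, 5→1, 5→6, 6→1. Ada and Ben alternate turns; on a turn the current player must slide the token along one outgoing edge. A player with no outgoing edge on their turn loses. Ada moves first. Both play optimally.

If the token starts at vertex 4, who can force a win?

Ada wins.

Work bottom-up. With no move the player to move loses. Otherwise the position is W if at least one move leads to an L position for the opponent, and L if every move leads to a W.
Every edge goes from a vertex to one that appears earlier in the order 1, 6, 2, 5, 3, 4, so processing vertices in that order labels each vertex after all of its successors.
1: no outgoing edge → L
6: can move to 1, which is L ⇒ W
2: the only move is to 6(W), a W ⇒ L
5: can move to 1, which is L ⇒ W
3: can move to 2, which is L ⇒ W
4: can move to 1, which is L ⇒ W
From 4 Ada can move to 1, reaching an L position.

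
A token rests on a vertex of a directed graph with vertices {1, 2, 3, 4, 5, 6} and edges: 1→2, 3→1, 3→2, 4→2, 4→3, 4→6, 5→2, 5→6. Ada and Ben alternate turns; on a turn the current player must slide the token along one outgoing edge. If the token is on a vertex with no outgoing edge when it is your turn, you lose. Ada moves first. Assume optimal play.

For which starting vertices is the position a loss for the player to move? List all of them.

Use the standard recursion: the mover loses at a terminal position; elsewhere, the mover wins exactly when some move hands the opponent an L position.
Every edge goes from a vertex to one that appears earlier in the order 2, 6, 1, 3, 5, 4, so processing vertices in that order labels each vertex after all of its successors.
2: no outgoing edge → L
6: no outgoing edge → L
1: can move to 2, which is L ⇒ W
3: can move to 2, which is L ⇒ W
5: can move to 6, which is L ⇒ W
4: can move to 6, which is L ⇒ W
Reading off the rows marked L gives the requested list; there are 2 such vertices.

2, 6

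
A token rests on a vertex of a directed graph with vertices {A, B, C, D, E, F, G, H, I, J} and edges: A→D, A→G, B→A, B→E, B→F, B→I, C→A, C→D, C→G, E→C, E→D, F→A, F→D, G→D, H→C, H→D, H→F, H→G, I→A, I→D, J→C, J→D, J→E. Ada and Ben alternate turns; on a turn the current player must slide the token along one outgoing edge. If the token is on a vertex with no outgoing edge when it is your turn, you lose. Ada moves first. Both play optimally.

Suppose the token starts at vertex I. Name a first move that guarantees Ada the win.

Use the standard recursion: the mover loses at a terminal position; elsewhere, the mover wins exactly when some move hands the opponent an L position.
Every edge goes from a vertex to one that appears earlier in the order D, G, A, C, E, J, I, F, H, B, so processing vertices in that order labels each vertex after all of its successors.
D: no outgoing edge → L
G: W (go to D, an L position)
A: W (go to D, an L position)
C: W (go to D, an L position)
E: W (go to D, an L position)
J: W (go to D, an L position)
I: W (go to D, an L position)
F: W (go to D, an L position)
H: W (go to D, an L position)
B: L (options F(W), I(W), E(W), A(W) are all W)
From I, the L positions reachable in one move are: D.

Move to D.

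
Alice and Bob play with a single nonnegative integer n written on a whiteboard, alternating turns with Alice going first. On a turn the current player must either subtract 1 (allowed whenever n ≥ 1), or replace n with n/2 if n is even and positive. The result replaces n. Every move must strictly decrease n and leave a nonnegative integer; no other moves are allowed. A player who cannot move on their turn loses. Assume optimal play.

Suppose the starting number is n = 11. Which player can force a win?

Bob wins.

Positions with no move are L. A position that does have a move is losing for the player to move precisely when every available move leads to a winning position for the opponent. Fill in the labels:
n=0: no move → L
n=1: reaches L-position 0 → W
n=2: only reaches 1(W), which is W → L
n=3: reaches L-position 2 → W
n=4: reaches L-position 2 → W
n=5: only reaches 4(W), which is W → L
n=6: reaches L-position 5 → W
n=7: only reaches 6(W), which is W → L
n=8: reaches L-position 7 → W
n=9: only reaches 8(W), which is W → L
n=10: reaches L-position 5 → W
n=11: only reaches 10(W), which is W → L
The starting position 11 is L: whatever Alice does, the opponent receives a W position.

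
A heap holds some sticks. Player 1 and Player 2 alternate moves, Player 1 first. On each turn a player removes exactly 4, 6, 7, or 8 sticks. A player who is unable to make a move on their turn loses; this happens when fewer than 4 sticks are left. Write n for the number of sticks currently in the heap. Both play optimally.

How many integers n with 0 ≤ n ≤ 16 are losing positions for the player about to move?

Positions with no move are L. A position that does have a move is losing for the player to move precisely when every available move leads to a winning position for the opponent. Fill in the labels:
n=0: no move → L
n=1: no move → L
n=2: no move → L
n=3: no move → L
n=4: reaches L-position 0 → W
n=5: reaches L-position 1 → W
n=6: reaches L-position 2 → W
n=7: reaches L-position 3 → W
n=8: reaches L-position 2 → W
n=9: reaches L-position 3 → W
n=10: reaches L-position 3 → W
n=11: reaches L-position 3 → W
n=12: only reaches 8(W), 6(W), 5(W), 4(W), all W → L
n=13: only reaches 9(W), 7(W), 6(W), 5(W), all W → L
n=14: only reaches 10(W), 8(W), 7(W), 6(W), all W → L
n=15: only reaches 11(W), 9(W), 8(W), 7(W), all W → L
n=16: reaches L-position 12 → W
L entries with 0 ≤ n ≤ 16: n = 0, 1, 2, 3, 12, 13, 14, 15; that makes 8.

8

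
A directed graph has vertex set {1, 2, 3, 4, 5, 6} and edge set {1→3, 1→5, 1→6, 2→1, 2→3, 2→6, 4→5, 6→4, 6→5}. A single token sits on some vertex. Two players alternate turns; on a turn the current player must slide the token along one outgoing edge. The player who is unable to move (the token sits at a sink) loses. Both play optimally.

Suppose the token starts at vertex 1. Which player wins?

Label each position W (a win for the player to move) or L (a loss). A position with no legal move is L; any other position is W exactly when some move reaches an L, and L when every move reaches a W.
Every edge goes from a vertex to one that appears earlier in the order 5, 3, 4, 6, 1, 2, so processing vertices in that order labels each vertex after all of its successors.
5: no outgoing edge → L
3: no outgoing edge → L
4: W (go to 5, an L position)
6: W (go to 5, an L position)
1: W (go to 3, an L position)
2: W (go to 3, an L position)
From 1 the player to move can move to 3, reaching an L position.

The first player wins.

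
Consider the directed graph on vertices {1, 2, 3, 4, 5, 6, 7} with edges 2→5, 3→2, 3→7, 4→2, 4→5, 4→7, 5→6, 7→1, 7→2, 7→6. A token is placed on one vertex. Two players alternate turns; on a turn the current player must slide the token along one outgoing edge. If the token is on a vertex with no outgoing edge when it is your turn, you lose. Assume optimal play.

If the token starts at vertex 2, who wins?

The second player wins.

Use the standard recursion: the mover loses at a terminal position; elsewhere, the mover wins exactly when some move hands the opponent an L position.
Every edge goes from a vertex to one that appears earlier in the order 6, 1, 5, 2, 7, 3, 4, so processing vertices in that order labels each vertex after all of its successors.
6: no outgoing edge → L
1: no outgoing edge → L
5: →6(L), so W
2: →5(W) only, which is W, so L
7: →2(L), so W
3: →2(L), so W
4: →2(L), so W
Every move from 2 reaches a W position, so the mover loses.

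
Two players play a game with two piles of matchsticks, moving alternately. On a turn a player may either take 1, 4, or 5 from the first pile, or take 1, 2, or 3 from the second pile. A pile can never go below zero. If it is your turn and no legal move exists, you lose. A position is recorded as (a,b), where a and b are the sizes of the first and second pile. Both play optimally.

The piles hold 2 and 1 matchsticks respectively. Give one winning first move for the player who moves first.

Move to (1,1).

Use the standard recursion: the mover loses at a terminal position; elsewhere, the mover wins exactly when some move hands the opponent an L position.
No move ever increases a pile, so every position that can arise here has a ≤ 2 and b ≤ 1; it is enough to label the cells with 0 ≤ a ≤ 2 and 0 ≤ b ≤ 1.
Every move lowers a or b (never raises either), so fill the grid row by row in increasing a, and left to right within a row: each cell's successors are then already labelled.
      b=0  b=1
a=0:    L    W
a=1:    W    L
a=2:    L    W
Cells with no legal move (terminal, hence L): (0,0).
The remaining L cells, each justified by listing all of its moves:
(1,1): only reaches (0,1)(W), (1,0)(W), all W → L
(2,0): only reaches (1,0)(W), which is W → L
Every other cell has at least one move into one of the L cells above, so it is W.
From (2,1), the L positions reachable in one move are: (1,1), (2,0). Any move reaching one of these is winning.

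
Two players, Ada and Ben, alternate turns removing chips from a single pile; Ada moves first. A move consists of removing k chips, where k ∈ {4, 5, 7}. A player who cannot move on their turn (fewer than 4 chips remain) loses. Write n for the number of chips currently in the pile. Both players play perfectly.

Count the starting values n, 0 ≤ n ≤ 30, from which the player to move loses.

12

Positions with no move are L. A position that does have a move is losing for the player to move precisely when every available move leads to a winning position for the opponent. Fill in the labels:
n=0: no move → L
n=1: no move → L
n=2: no move → L
n=3: no move → L
n=4: reaches L-position 0 → W
n=5: reaches L-position 1 → W
n=6: reaches L-position 2 → W
n=7: reaches L-position 3 → W
n=8: reaches L-position 3 → W
n=9: reaches L-position 2 → W
n=10: reaches L-position 3 → W
n=11: only reaches 7(W), 6(W), 4(W), all W → L
n=12: only reaches 8(W), 7(W), 5(W), all W → L
n=13: only reaches 9(W), 8(W), 6(W), all W → L
n=14: only reaches 10(W), 9(W), 7(W), all W → L
n=15: reaches L-position 11 → W
n=16: reaches L-position 12 → W
n=17: reaches L-position 13 → W
n=18: reaches L-position 14 → W
n=19: reaches L-position 14 → W
n=20: reaches L-position 13 → W
n=21: reaches L-position 14 → W
n=22: only reaches 18(W), 17(W), 15(W), all W → L
n=23: only reaches 19(W), 18(W), 16(W), all W → L
n=24: only reaches 20(W), 19(W), 17(W), all W → L
n=25: only reaches 21(W), 20(W), 18(W), all W → L
n=26: reaches L-position 22 → W
n=27: reaches L-position 23 → W
n=28: reaches L-position 24 → W
n=29: reaches L-position 25 → W
n=30: reaches L-position 25 → W
L entries with 0 ≤ n ≤ 30: n = 0, 1, 2, 3, 11, 12, 13, 14, 22, 23, 24, 25; that makes 12.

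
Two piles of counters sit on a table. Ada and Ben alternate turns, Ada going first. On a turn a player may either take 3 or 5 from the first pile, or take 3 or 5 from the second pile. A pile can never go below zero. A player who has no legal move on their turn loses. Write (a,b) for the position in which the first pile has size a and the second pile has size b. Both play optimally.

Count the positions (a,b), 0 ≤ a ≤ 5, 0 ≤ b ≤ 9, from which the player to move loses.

Compute win/loss labels from the base case upward. A position with no move is L. Any other position is W if it can reach an L in one move, else L.
Every move lowers a or b (never raises either), so fill the grid row by row in increasing a, and left to right within a row: each cell's successors are then already labelled.
      b=0  b=1  b=2  b=3  b=4  b=5  b=6  b=7  b=8  b=9
a=0:    L    L    L    W    W    W    W    W    L    L
a=1:    L    L    L    W    W    W    W    W    L    L
a=2:    L    L    L    W    W    W    W    W    L    L
a=3:    W    W    W    L    L    L    W    W    W    W
a=4:    W    W    W    L    L    L    W    W    W    W
a=5:    W    W    W    L    L    L    W    W    W    W
Cells with no legal move (terminal, hence L): (0,0), (0,1), (0,2), (1,0), (1,1), (1,2), (2,0), (2,1), (2,2).
The remaining L cells, each justified by listing all of its moves:
(0,8): →(0,5)(W), (0,3)(W) — all W, so L
(0,9): →(0,6)(W), (0,4)(W) — all W, so L
(1,8): →(1,5)(W), (1,3)(W) — all W, so L
(1,9): →(1,6)(W), (1,4)(W) — all W, so L
(2,8): →(2,5)(W), (2,3)(W) — all W, so L
(2,9): →(2,6)(W), (2,4)(W) — all W, so L
(3,3): →(0,3)(W), (3,0)(W) — all W, so L
(3,4): →(0,4)(W), (3,1)(W) — all W, so L
(3,5): →(0,5)(W), (3,2)(W), (3,0)(W) — all W, so L
(4,3): →(1,3)(W), (4,0)(W) — all W, so L
(4,4): →(1,4)(W), (4,1)(W) — all W, so L
(4,5): →(1,5)(W), (4,2)(W), (4,0)(W) — all W, so L
(5,3): →(2,3)(W), (0,3)(W), (5,0)(W) — all W, so L
(5,4): →(2,4)(W), (0,4)(W), (5,1)(W) — all W, so L
(5,5): →(2,5)(W), (0,5)(W), (5,2)(W), (5,0)(W) — all W, so L
Every other cell has at least one move into one of the L cells above, so it is W.
L cells per row: a=0: 5, a=1: 5, a=2: 5, a=3: 3, a=4: 3, a=5: 3; total 24.

24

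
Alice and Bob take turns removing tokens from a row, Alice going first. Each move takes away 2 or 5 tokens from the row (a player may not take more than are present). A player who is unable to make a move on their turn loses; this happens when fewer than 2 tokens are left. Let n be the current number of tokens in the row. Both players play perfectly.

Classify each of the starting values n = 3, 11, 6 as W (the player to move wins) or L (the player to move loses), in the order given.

3: W, 11: L, 6: W

Positions with no move are L. A position that does have a move is losing for the player to move precisely when every available move leads to a winning position for the opponent. Fill in the labels:
n=0: no move → L
n=1: no move → L
n=2: reaches L-position 0 → W
n=3: reaches L-position 1 → W
n=4: only reaches 2(W), which is W → L
n=5: reaches L-position 0 → W
n=6: reaches L-position 4 → W
n=7: only reaches 5(W), 2(W), all W → L
n=8: only reaches 6(W), 3(W), all W → L
n=9: reaches L-position 7 → W
n=10: reaches L-position 8 → W
n=11: only reaches 9(W), 6(W), all W → L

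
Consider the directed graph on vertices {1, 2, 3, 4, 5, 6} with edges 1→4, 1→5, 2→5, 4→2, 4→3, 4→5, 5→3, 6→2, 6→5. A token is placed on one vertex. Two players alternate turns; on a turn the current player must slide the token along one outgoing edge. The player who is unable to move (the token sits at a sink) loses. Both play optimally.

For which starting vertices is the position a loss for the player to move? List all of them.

Compute win/loss labels from the base case upward. A position with no move is L. Any other position is W if it can reach an L in one move, else L.
Every edge goes from a vertex to one that appears earlier in the order 3, 5, 2, 4, 6, 1, so processing vertices in that order labels each vertex after all of its successors.
3: no outgoing edge → L
5: reaches L-position 3 → W
2: only reaches 5(W), which is W → L
4: reaches L-position 2 → W
6: reaches L-position 2 → W
1: only reaches 4(W), 5(W), all W → L
The losing starting vertices are exactly the entries labelled L in this table (3 of them).

1, 2, 3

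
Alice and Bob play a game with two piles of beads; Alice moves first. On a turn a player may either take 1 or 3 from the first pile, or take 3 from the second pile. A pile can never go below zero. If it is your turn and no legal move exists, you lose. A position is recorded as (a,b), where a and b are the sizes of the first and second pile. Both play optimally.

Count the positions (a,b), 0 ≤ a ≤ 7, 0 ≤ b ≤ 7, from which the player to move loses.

Positions with no move are L. A position that does have a move is losing for the player to move precisely when every available move leads to a winning position for the opponent. Fill in the labels:
Every move lowers a or b (never raises either), so fill the grid row by row in increasing a, and left to right within a row: each cell's successors are then already labelled.
      b=0  b=1  b=2  b=3  b=4  b=5  b=6  b=7
a=0:    L    L    L    W    W    W    L    L
a=1:    W    W    W    L    L    L    W    W
a=2:    L    L    L    W    W    W    L    L
a=3:    W    W    W    L    L    L    W    W
a=4:    L    L    L    W    W    W    L    L
a=5:    W    W    W    L    L    L    W    W
a=6:    L    L    L    W    W    W    L    L
a=7:    W    W    W    L    L    L    W    W
Cells with no legal move (terminal, hence L): (0,0), (0,1), (0,2).
The remaining L cells, each justified by listing all of its moves:
(0,6): only reaches (0,3)(W), which is W → L
(0,7): only reaches (0,4)(W), which is W → L
(1,3): only reaches (0,3)(W), (1,0)(W), all W → L
(1,4): only reaches (0,4)(W), (1,1)(W), all W → L
(1,5): only reaches (0,5)(W), (1,2)(W), all W → L
(2,0): only reaches (1,0)(W), which is W → L
(2,1): only reaches (1,1)(W), which is W → L
(2,2): only reaches (1,2)(W), which is W → L
(2,6): only reaches (1,6)(W), (2,3)(W), all W → L
(2,7): only reaches (1,7)(W), (2,4)(W), all W → L
(3,3): only reaches (2,3)(W), (0,3)(W), (3,0)(W), all W → L
(3,4): only reaches (2,4)(W), (0,4)(W), (3,1)(W), all W → L
(3,5): only reaches (2,5)(W), (0,5)(W), (3,2)(W), all W → L
(4,0): only reaches (3,0)(W), (1,0)(W), all W → L
(4,1): only reaches (3,1)(W), (1,1)(W), all W → L
(4,2): only reaches (3,2)(W), (1,2)(W), all W → L
(4,6): only reaches (3,6)(W), (1,6)(W), (4,3)(W), all W → L
(4,7): only reaches (3,7)(W), (1,7)(W), (4,4)(W), all W → L
(5,3): only reaches (4,3)(W), (2,3)(W), (5,0)(W), all W → L
(5,4): only reaches (4,4)(W), (2,4)(W), (5,1)(W), all W → L
(5,5): only reaches (4,5)(W), (2,5)(W), (5,2)(W), all W → L
(6,0): only reaches (5,0)(W), (3,0)(W), all W → L
(6,1): only reaches (5,1)(W), (3,1)(W), all W → L
(6,2): only reaches (5,2)(W), (3,2)(W), all W → L
(6,6): only reaches (5,6)(W), (3,6)(W), (6,3)(W), all W → L
(6,7): only reaches (5,7)(W), (3,7)(W), (6,4)(W), all W → L
(7,3): only reaches (6,3)(W), (4,3)(W), (7,0)(W), all W → L
(7,4): only reaches (6,4)(W), (4,4)(W), (7,1)(W), all W → L
(7,5): only reaches (6,5)(W), (4,5)(W), (7,2)(W), all W → L
Every other cell has at least one move into one of the L cells above, so it is W.
L cells per row: a=0: 5, a=1: 3, a=2: 5, a=3: 3, a=4: 5, a=5: 3, a=6: 5, a=7: 3; total 32.

32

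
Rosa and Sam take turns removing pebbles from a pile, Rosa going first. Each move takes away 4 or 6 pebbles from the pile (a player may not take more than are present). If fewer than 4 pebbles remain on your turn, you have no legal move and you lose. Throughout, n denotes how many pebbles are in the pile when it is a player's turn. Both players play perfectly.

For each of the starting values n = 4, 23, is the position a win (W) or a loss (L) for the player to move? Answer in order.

Compute win/loss labels from the base case upward. A position with no move is L. Any other position is W if it can reach an L in one move, else L.
n=0: no move → L
n=1: no move → L
n=2: no move → L
n=3: no move → L
n=4: W (go to 0, an L position)
n=5: W (go to 1, an L position)
n=6: W (go to 2, an L position)
n=7: W (go to 3, an L position)
n=8: W (go to 2, an L position)
n=9: W (go to 3, an L position)
n=10: L (options 6(W), 4(W) are all W)
n=11: L (options 7(W), 5(W) are all W)
n=12: L (options 8(W), 6(W) are all W)
n=13: L (options 9(W), 7(W) are all W)
n=14: W (go to 10, an L position)
n=15: W (go to 11, an L position)
n=16: W (go to 12, an L position)
n=17: W (go to 13, an L position)
n=18: W (go to 12, an L position)
n=19: W (go to 13, an L position)
n=20: L (options 16(W), 14(W) are all W)
n=21: L (options 17(W), 15(W) are all W)
n=22: L (options 18(W), 16(W) are all W)
n=23: L (options 19(W), 17(W) are all W)

4: W, 23: L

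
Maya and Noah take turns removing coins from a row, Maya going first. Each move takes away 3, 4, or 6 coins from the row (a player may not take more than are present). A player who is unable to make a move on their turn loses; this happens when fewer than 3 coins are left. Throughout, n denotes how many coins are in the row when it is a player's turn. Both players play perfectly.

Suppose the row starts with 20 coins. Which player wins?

Noah wins.

Compute win/loss labels from the base case upward. A position with no move is L. Any other position is W if it can reach an L in one move, else L.
n=0: no move → L
n=1: no move → L
n=2: no move → L
n=3: →0(L), so W
n=4: →1(L), so W
n=5: →2(L), so W
n=6: →2(L), so W
n=7: →1(L), so W
n=8: →2(L), so W
n=9: →6(W), 5(W), 3(W) — all W, so L
n=10: →7(W), 6(W), 4(W) — all W, so L
n=11: →8(W), 7(W), 5(W) — all W, so L
n=12: →9(L), so W
n=13: →10(L), so W
n=14: →11(L), so W
n=15: →11(L), so W
n=16: →10(L), so W
n=17: →11(L), so W
n=18: →15(W), 14(W), 12(W) — all W, so L
n=19: →16(W), 15(W), 13(W) — all W, so L
n=20: →17(W), 16(W), 14(W) — all W, so L
Every move from 20 reaches a W position, so the mover loses.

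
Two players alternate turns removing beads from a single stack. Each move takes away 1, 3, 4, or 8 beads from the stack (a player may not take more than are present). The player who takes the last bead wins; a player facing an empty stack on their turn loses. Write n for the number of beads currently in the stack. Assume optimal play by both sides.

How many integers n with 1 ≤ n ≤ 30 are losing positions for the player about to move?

9

Work bottom-up. With no move the player to move loses. Otherwise the position is W if at least one move leads to an L position for the opponent, and L if every move leads to a W.
n=0: no move → L
n=1: W (go to 0, an L position)
n=2: L (sole option 1(W) is W)
n=3: W (go to 2, an L position)
n=4: W (go to 0, an L position)
n=5: W (go to 2, an L position)
n=6: W (go to 2, an L position)
n=7: L (options 6(W), 4(W), 3(W) are all W)
n=8: W (go to 7, an L position)
n=9: L (options 8(W), 6(W), 5(W), 1(W) are all W)
n=10: W (go to 9, an L position)
n=11: W (go to 7, an L position)
n=12: W (go to 9, an L position)
n=13: W (go to 9, an L position)
n=14: L (options 13(W), 11(W), 10(W), 6(W) are all W)
n=15: W (go to 14, an L position)
n=16: L (options 15(W), 13(W), 12(W), 8(W) are all W)
n=17: W (go to 16, an L position)
n=18: W (go to 14, an L position)
n=19: W (go to 16, an L position)
n=20: W (go to 16, an L position)
n=21: L (options 20(W), 18(W), 17(W), 13(W) are all W)
n=22: W (go to 21, an L position)
n=23: L (options 22(W), 20(W), 19(W), 15(W) are all W)
n=24: W (go to 23, an L position)
n=25: W (go to 21, an L position)
n=26: W (go to 23, an L position)
n=27: W (go to 23, an L position)
n=28: L (options 27(W), 25(W), 24(W), 20(W) are all W)
n=29: W (go to 28, an L position)
n=30: L (options 29(W), 27(W), 26(W), 22(W) are all W)
L entries with 1 ≤ n ≤ 30 (n=0 is outside the asked range and is not counted): n = 2, 7, 9, 14, 16, 21, 23, 28, 30; that makes 9.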